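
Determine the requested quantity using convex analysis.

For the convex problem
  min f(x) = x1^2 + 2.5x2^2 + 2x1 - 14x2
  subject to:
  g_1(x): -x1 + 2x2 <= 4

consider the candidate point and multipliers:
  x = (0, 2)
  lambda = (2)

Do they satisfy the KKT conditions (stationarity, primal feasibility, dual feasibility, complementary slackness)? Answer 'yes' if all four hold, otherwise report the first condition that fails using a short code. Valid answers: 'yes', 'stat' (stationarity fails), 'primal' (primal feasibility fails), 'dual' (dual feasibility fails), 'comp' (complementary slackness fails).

Gradient of f: grad f(x) = Q x + c = (2, -4)
Constraint values g_i(x) = a_i^T x - b_i:
  g_1((0, 2)) = 0
Stationarity residual: grad f(x) + sum_i lambda_i a_i = (0, 0)
  -> stationarity OK
Primal feasibility (all g_i <= 0): OK
Dual feasibility (all lambda_i >= 0): OK
Complementary slackness (lambda_i * g_i(x) = 0 for all i): OK

Verdict: yes, KKT holds.

yes


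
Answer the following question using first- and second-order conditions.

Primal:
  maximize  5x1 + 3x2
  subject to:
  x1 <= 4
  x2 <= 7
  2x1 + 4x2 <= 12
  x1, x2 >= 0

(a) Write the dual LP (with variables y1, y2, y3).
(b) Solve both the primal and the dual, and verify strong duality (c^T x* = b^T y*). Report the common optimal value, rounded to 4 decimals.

The standard primal-dual pair for 'max c^T x s.t. A x <= b, x >= 0' is:
  Dual:  min b^T y  s.t.  A^T y >= c,  y >= 0.

So the dual LP is:
  minimize  4y1 + 7y2 + 12y3
  subject to:
    y1 + 2y3 >= 5
    y2 + 4y3 >= 3
    y1, y2, y3 >= 0

Solving the primal: x* = (4, 1).
  primal value c^T x* = 23.
Solving the dual: y* = (3.5, 0, 0.75).
  dual value b^T y* = 23.
Strong duality: c^T x* = b^T y*. Confirmed.

23


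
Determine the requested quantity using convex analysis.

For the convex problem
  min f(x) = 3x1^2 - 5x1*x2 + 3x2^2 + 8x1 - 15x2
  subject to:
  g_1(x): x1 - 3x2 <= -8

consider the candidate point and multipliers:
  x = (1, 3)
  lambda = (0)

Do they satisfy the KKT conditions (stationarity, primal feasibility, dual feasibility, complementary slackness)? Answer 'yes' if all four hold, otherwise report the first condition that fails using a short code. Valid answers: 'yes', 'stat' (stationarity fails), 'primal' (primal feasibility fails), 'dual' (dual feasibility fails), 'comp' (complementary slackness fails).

Gradient of f: grad f(x) = Q x + c = (-1, -2)
Constraint values g_i(x) = a_i^T x - b_i:
  g_1((1, 3)) = 0
Stationarity residual: grad f(x) + sum_i lambda_i a_i = (-1, -2)
  -> stationarity FAILS
Primal feasibility (all g_i <= 0): OK
Dual feasibility (all lambda_i >= 0): OK
Complementary slackness (lambda_i * g_i(x) = 0 for all i): OK

Verdict: the first failing condition is stationarity -> stat.

stat


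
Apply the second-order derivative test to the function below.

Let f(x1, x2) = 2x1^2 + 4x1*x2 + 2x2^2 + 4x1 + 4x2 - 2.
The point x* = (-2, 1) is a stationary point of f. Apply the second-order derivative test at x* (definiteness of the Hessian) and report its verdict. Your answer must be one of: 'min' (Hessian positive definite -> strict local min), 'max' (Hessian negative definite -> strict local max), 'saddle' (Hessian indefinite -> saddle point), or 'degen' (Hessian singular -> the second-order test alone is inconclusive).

Compute the Hessian H = grad^2 f:
  H = [[4, 4], [4, 4]]
Verify stationarity: grad f(x*) = H x* + g = (0, 0).
Eigenvalues of H: 0, 8.
H has a zero eigenvalue (singular; positive semidefinite but not definite), so H is neither positive definite, negative definite, nor indefinite. The second-order test alone is inconclusive -> degen.
(Indeed, f is constant along the null direction of H through x*, so x* is not a strict local extremum.)

degen


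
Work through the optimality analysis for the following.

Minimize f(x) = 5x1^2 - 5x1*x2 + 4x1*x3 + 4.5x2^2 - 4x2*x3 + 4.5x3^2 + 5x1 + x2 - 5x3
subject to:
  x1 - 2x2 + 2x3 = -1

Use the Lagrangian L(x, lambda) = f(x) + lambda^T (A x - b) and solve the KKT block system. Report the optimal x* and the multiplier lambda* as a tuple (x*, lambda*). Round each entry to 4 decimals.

Form the Lagrangian:
  L(x, lambda) = (1/2) x^T Q x + c^T x + lambda^T (A x - b)
Stationarity (grad_x L = 0): Q x + c + A^T lambda = 0.
Primal feasibility: A x = b.

This gives the KKT block system:
  [ Q   A^T ] [ x     ]   [-c ]
  [ A    0  ] [ lambda ] = [ b ]

Solving the linear system:
  x*      = (-0.7794, 0.3772, 0.2669)
  lambda* = (3.6121)
  f(x*)   = -0.621

x* = (-0.7794, 0.3772, 0.2669), lambda* = (3.6121)


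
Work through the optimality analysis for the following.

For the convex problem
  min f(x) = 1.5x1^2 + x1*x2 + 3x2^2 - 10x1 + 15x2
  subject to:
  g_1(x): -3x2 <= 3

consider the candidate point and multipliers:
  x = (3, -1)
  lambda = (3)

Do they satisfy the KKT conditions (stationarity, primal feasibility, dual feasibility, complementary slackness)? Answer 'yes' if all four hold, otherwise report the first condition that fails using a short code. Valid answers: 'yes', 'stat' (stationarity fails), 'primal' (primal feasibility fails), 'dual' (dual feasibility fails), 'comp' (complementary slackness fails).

Gradient of f: grad f(x) = Q x + c = (-2, 12)
Constraint values g_i(x) = a_i^T x - b_i:
  g_1((3, -1)) = 0
Stationarity residual: grad f(x) + sum_i lambda_i a_i = (-2, 3)
  -> stationarity FAILS
Primal feasibility (all g_i <= 0): OK
Dual feasibility (all lambda_i >= 0): OK
Complementary slackness (lambda_i * g_i(x) = 0 for all i): OK

Verdict: the first failing condition is stationarity -> stat.

stat


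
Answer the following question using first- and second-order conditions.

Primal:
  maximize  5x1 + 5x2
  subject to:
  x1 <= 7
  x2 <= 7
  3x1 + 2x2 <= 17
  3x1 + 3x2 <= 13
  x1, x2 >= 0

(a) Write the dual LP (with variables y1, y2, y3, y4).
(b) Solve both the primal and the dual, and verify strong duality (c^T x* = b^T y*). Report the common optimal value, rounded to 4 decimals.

The standard primal-dual pair for 'max c^T x s.t. A x <= b, x >= 0' is:
  Dual:  min b^T y  s.t.  A^T y >= c,  y >= 0.

So the dual LP is:
  minimize  7y1 + 7y2 + 17y3 + 13y4
  subject to:
    y1 + 3y3 + 3y4 >= 5
    y2 + 2y3 + 3y4 >= 5
    y1, y2, y3, y4 >= 0

Solving the primal: x* = (4.3333, 0).
  primal value c^T x* = 21.6667.
Solving the dual: y* = (0, 0, 0, 1.6667).
  dual value b^T y* = 21.6667.
Strong duality: c^T x* = b^T y*. Confirmed.

21.6667


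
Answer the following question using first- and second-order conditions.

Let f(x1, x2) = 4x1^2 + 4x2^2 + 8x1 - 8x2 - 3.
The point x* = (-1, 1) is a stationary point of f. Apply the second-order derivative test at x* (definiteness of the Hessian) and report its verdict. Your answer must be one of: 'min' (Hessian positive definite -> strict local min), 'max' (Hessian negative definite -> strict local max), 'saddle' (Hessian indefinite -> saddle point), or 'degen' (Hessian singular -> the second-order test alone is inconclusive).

Compute the Hessian H = grad^2 f:
  H = [[8, 0], [0, 8]]
Verify stationarity: grad f(x*) = H x* + g = (0, 0).
Eigenvalues of H: 8, 8.
Both eigenvalues > 0, so H is positive definite -> x* is a strict local min.

min


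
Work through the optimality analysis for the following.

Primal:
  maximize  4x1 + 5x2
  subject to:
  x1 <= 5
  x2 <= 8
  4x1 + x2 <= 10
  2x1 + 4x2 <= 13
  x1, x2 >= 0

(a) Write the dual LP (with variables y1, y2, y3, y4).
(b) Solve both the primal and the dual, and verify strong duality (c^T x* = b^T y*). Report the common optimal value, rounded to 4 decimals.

The standard primal-dual pair for 'max c^T x s.t. A x <= b, x >= 0' is:
  Dual:  min b^T y  s.t.  A^T y >= c,  y >= 0.

So the dual LP is:
  minimize  5y1 + 8y2 + 10y3 + 13y4
  subject to:
    y1 + 4y3 + 2y4 >= 4
    y2 + y3 + 4y4 >= 5
    y1, y2, y3, y4 >= 0

Solving the primal: x* = (1.9286, 2.2857).
  primal value c^T x* = 19.1429.
Solving the dual: y* = (0, 0, 0.4286, 1.1429).
  dual value b^T y* = 19.1429.
Strong duality: c^T x* = b^T y*. Confirmed.

19.1429


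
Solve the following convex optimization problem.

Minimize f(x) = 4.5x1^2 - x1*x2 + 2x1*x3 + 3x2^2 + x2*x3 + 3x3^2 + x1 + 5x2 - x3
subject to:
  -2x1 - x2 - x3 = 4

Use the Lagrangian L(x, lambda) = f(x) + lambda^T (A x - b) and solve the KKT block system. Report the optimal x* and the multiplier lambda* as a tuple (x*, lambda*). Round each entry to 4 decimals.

Form the Lagrangian:
  L(x, lambda) = (1/2) x^T Q x + c^T x + lambda^T (A x - b)
Stationarity (grad_x L = 0): Q x + c + A^T lambda = 0.
Primal feasibility: A x = b.

This gives the KKT block system:
  [ Q   A^T ] [ x     ]   [-c ]
  [ A    0  ] [ lambda ] = [ b ]

Solving the linear system:
  x*      = (-1.2338, -1.7363, 0.204)
  lambda* = (-3.9801)
  f(x*)   = 2.9005

x* = (-1.2338, -1.7363, 0.204), lambda* = (-3.9801)


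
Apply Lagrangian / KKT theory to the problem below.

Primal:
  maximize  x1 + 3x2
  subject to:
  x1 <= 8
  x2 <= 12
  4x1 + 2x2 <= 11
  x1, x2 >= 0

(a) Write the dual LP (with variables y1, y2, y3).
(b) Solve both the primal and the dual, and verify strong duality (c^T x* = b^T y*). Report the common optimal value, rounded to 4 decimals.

The standard primal-dual pair for 'max c^T x s.t. A x <= b, x >= 0' is:
  Dual:  min b^T y  s.t.  A^T y >= c,  y >= 0.

So the dual LP is:
  minimize  8y1 + 12y2 + 11y3
  subject to:
    y1 + 4y3 >= 1
    y2 + 2y3 >= 3
    y1, y2, y3 >= 0

Solving the primal: x* = (0, 5.5).
  primal value c^T x* = 16.5.
Solving the dual: y* = (0, 0, 1.5).
  dual value b^T y* = 16.5.
Strong duality: c^T x* = b^T y*. Confirmed.

16.5


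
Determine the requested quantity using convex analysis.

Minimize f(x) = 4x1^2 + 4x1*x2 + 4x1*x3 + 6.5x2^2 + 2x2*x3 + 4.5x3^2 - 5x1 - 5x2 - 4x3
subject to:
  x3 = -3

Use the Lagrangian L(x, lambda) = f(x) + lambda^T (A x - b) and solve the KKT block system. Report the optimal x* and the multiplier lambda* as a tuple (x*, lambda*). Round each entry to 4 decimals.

Form the Lagrangian:
  L(x, lambda) = (1/2) x^T Q x + c^T x + lambda^T (A x - b)
Stationarity (grad_x L = 0): Q x + c + A^T lambda = 0.
Primal feasibility: A x = b.

This gives the KKT block system:
  [ Q   A^T ] [ x     ]   [-c ]
  [ A    0  ] [ lambda ] = [ b ]

Solving the linear system:
  x*      = (2.0114, 0.2273, -3)
  lambda* = (22.5)
  f(x*)   = 34.1534

x* = (2.0114, 0.2273, -3), lambda* = (22.5)


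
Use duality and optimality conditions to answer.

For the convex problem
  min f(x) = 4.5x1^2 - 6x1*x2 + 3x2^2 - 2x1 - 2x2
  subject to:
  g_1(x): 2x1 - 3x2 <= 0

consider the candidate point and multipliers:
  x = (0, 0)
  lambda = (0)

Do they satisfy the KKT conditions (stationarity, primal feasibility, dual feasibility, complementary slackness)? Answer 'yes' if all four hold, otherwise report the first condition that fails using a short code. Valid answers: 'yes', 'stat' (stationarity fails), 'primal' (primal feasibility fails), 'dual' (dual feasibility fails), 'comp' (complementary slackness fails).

Gradient of f: grad f(x) = Q x + c = (-2, -2)
Constraint values g_i(x) = a_i^T x - b_i:
  g_1((0, 0)) = 0
Stationarity residual: grad f(x) + sum_i lambda_i a_i = (-2, -2)
  -> stationarity FAILS
Primal feasibility (all g_i <= 0): OK
Dual feasibility (all lambda_i >= 0): OK
Complementary slackness (lambda_i * g_i(x) = 0 for all i): OK

Verdict: the first failing condition is stationarity -> stat.

stat


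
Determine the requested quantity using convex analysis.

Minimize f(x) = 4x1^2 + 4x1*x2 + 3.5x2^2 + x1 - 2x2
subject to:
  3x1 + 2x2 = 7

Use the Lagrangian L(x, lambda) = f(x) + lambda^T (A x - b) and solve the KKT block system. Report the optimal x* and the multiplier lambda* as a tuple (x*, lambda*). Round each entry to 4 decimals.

Form the Lagrangian:
  L(x, lambda) = (1/2) x^T Q x + c^T x + lambda^T (A x - b)
Stationarity (grad_x L = 0): Q x + c + A^T lambda = 0.
Primal feasibility: A x = b.

This gives the KKT block system:
  [ Q   A^T ] [ x     ]   [-c ]
  [ A    0  ] [ lambda ] = [ b ]

Solving the linear system:
  x*      = (1.5957, 1.1064)
  lambda* = (-6.0638)
  f(x*)   = 20.9149

x* = (1.5957, 1.1064), lambda* = (-6.0638)


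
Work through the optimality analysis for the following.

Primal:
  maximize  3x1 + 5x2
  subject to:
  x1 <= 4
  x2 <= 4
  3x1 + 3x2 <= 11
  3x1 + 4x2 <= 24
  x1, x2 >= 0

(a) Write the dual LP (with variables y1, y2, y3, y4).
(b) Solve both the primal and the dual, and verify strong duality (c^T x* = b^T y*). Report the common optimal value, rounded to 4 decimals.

The standard primal-dual pair for 'max c^T x s.t. A x <= b, x >= 0' is:
  Dual:  min b^T y  s.t.  A^T y >= c,  y >= 0.

So the dual LP is:
  minimize  4y1 + 4y2 + 11y3 + 24y4
  subject to:
    y1 + 3y3 + 3y4 >= 3
    y2 + 3y3 + 4y4 >= 5
    y1, y2, y3, y4 >= 0

Solving the primal: x* = (0, 3.6667).
  primal value c^T x* = 18.3333.
Solving the dual: y* = (0, 0, 1.6667, 0).
  dual value b^T y* = 18.3333.
Strong duality: c^T x* = b^T y*. Confirmed.

18.3333


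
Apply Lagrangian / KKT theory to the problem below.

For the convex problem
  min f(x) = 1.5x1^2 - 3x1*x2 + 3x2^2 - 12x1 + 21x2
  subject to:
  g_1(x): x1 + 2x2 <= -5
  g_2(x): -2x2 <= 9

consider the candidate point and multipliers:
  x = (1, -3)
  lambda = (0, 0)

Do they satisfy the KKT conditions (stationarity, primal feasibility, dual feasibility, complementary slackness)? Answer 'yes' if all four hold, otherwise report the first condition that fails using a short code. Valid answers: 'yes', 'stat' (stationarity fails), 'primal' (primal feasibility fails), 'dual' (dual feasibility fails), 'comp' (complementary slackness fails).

Gradient of f: grad f(x) = Q x + c = (0, 0)
Constraint values g_i(x) = a_i^T x - b_i:
  g_1((1, -3)) = 0
  g_2((1, -3)) = -3
Stationarity residual: grad f(x) + sum_i lambda_i a_i = (0, 0)
  -> stationarity OK
Primal feasibility (all g_i <= 0): OK
Dual feasibility (all lambda_i >= 0): OK
Complementary slackness (lambda_i * g_i(x) = 0 for all i): OK

Verdict: yes, KKT holds.

yes


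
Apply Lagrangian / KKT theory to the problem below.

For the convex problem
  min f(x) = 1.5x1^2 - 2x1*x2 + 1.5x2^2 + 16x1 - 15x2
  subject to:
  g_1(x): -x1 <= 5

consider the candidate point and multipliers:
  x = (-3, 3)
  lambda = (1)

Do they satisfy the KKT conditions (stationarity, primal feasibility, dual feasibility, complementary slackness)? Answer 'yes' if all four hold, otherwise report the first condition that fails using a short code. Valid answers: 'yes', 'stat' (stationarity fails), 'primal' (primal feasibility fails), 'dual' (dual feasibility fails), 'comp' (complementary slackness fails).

Gradient of f: grad f(x) = Q x + c = (1, 0)
Constraint values g_i(x) = a_i^T x - b_i:
  g_1((-3, 3)) = -2
Stationarity residual: grad f(x) + sum_i lambda_i a_i = (0, 0)
  -> stationarity OK
Primal feasibility (all g_i <= 0): OK
Dual feasibility (all lambda_i >= 0): OK
Complementary slackness (lambda_i * g_i(x) = 0 for all i): FAILS

Verdict: the first failing condition is complementary_slackness -> comp.

comp


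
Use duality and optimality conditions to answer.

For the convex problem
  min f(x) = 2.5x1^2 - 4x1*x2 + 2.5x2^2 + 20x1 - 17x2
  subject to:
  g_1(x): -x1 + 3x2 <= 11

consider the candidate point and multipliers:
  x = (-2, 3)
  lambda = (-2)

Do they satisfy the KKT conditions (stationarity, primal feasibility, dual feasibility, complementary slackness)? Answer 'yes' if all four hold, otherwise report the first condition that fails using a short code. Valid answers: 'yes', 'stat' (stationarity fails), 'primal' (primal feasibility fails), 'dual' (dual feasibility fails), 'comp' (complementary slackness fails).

Gradient of f: grad f(x) = Q x + c = (-2, 6)
Constraint values g_i(x) = a_i^T x - b_i:
  g_1((-2, 3)) = 0
Stationarity residual: grad f(x) + sum_i lambda_i a_i = (0, 0)
  -> stationarity OK
Primal feasibility (all g_i <= 0): OK
Dual feasibility (all lambda_i >= 0): FAILS
Complementary slackness (lambda_i * g_i(x) = 0 for all i): OK

Verdict: the first failing condition is dual_feasibility -> dual.

dual


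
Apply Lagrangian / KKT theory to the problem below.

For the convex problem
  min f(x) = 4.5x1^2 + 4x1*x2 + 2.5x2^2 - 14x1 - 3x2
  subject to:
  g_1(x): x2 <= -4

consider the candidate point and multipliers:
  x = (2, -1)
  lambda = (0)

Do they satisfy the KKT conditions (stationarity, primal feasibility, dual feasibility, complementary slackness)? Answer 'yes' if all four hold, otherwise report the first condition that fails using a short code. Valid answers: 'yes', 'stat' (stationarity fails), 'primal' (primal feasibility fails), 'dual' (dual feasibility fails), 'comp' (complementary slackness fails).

Gradient of f: grad f(x) = Q x + c = (0, 0)
Constraint values g_i(x) = a_i^T x - b_i:
  g_1((2, -1)) = 3
Stationarity residual: grad f(x) + sum_i lambda_i a_i = (0, 0)
  -> stationarity OK
Primal feasibility (all g_i <= 0): FAILS
Dual feasibility (all lambda_i >= 0): OK
Complementary slackness (lambda_i * g_i(x) = 0 for all i): OK

Verdict: the first failing condition is primal_feasibility -> primal.

primal


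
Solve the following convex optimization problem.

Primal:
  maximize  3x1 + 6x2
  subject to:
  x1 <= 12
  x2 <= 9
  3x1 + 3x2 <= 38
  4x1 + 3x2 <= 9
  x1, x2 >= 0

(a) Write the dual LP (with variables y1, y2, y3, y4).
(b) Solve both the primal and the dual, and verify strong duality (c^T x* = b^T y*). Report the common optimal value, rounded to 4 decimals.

The standard primal-dual pair for 'max c^T x s.t. A x <= b, x >= 0' is:
  Dual:  min b^T y  s.t.  A^T y >= c,  y >= 0.

So the dual LP is:
  minimize  12y1 + 9y2 + 38y3 + 9y4
  subject to:
    y1 + 3y3 + 4y4 >= 3
    y2 + 3y3 + 3y4 >= 6
    y1, y2, y3, y4 >= 0

Solving the primal: x* = (0, 3).
  primal value c^T x* = 18.
Solving the dual: y* = (0, 0, 0, 2).
  dual value b^T y* = 18.
Strong duality: c^T x* = b^T y*. Confirmed.

18


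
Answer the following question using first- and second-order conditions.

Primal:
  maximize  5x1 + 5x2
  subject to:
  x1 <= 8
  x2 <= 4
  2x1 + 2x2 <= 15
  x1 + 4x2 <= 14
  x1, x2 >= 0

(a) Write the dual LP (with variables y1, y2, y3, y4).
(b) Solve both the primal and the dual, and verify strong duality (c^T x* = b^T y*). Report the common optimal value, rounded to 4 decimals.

The standard primal-dual pair for 'max c^T x s.t. A x <= b, x >= 0' is:
  Dual:  min b^T y  s.t.  A^T y >= c,  y >= 0.

So the dual LP is:
  minimize  8y1 + 4y2 + 15y3 + 14y4
  subject to:
    y1 + 2y3 + y4 >= 5
    y2 + 2y3 + 4y4 >= 5
    y1, y2, y3, y4 >= 0

Solving the primal: x* = (7.5, 0).
  primal value c^T x* = 37.5.
Solving the dual: y* = (0, 0, 2.5, 0).
  dual value b^T y* = 37.5.
Strong duality: c^T x* = b^T y*. Confirmed.

37.5


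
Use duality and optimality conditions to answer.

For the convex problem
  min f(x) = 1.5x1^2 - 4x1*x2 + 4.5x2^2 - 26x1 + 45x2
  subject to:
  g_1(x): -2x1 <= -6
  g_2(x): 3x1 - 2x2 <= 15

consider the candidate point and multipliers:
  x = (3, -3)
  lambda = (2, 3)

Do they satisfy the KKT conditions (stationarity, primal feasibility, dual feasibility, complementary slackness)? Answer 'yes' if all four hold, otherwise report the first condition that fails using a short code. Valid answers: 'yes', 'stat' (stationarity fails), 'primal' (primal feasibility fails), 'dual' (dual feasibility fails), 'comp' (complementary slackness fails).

Gradient of f: grad f(x) = Q x + c = (-5, 6)
Constraint values g_i(x) = a_i^T x - b_i:
  g_1((3, -3)) = 0
  g_2((3, -3)) = 0
Stationarity residual: grad f(x) + sum_i lambda_i a_i = (0, 0)
  -> stationarity OK
Primal feasibility (all g_i <= 0): OK
Dual feasibility (all lambda_i >= 0): OK
Complementary slackness (lambda_i * g_i(x) = 0 for all i): OK

Verdict: yes, KKT holds.

yes


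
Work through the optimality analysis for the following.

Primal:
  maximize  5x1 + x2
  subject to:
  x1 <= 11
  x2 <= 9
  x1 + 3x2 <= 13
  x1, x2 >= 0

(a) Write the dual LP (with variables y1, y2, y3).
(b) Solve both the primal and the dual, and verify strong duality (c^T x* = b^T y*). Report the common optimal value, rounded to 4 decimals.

The standard primal-dual pair for 'max c^T x s.t. A x <= b, x >= 0' is:
  Dual:  min b^T y  s.t.  A^T y >= c,  y >= 0.

So the dual LP is:
  minimize  11y1 + 9y2 + 13y3
  subject to:
    y1 + y3 >= 5
    y2 + 3y3 >= 1
    y1, y2, y3 >= 0

Solving the primal: x* = (11, 0.6667).
  primal value c^T x* = 55.6667.
Solving the dual: y* = (4.6667, 0, 0.3333).
  dual value b^T y* = 55.6667.
Strong duality: c^T x* = b^T y*. Confirmed.

55.6667


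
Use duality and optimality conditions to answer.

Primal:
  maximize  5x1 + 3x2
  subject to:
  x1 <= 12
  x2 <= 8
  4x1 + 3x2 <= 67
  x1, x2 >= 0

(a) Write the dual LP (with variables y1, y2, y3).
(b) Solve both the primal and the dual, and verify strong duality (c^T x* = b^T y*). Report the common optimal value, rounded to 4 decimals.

The standard primal-dual pair for 'max c^T x s.t. A x <= b, x >= 0' is:
  Dual:  min b^T y  s.t.  A^T y >= c,  y >= 0.

So the dual LP is:
  minimize  12y1 + 8y2 + 67y3
  subject to:
    y1 + 4y3 >= 5
    y2 + 3y3 >= 3
    y1, y2, y3 >= 0

Solving the primal: x* = (12, 6.3333).
  primal value c^T x* = 79.
Solving the dual: y* = (1, 0, 1).
  dual value b^T y* = 79.
Strong duality: c^T x* = b^T y*. Confirmed.

79


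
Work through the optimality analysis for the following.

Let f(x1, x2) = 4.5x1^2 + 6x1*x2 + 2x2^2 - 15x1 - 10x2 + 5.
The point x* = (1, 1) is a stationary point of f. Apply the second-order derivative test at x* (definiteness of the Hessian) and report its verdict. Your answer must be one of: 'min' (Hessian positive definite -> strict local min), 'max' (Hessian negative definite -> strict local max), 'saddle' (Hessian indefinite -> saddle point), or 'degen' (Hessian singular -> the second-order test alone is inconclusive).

Compute the Hessian H = grad^2 f:
  H = [[9, 6], [6, 4]]
Verify stationarity: grad f(x*) = H x* + g = (0, 0).
Eigenvalues of H: 0, 13.
H has a zero eigenvalue (singular; positive semidefinite but not definite), so H is neither positive definite, negative definite, nor indefinite. The second-order test alone is inconclusive -> degen.
(Indeed, f is constant along the null direction of H through x*, so x* is not a strict local extremum.)

degen


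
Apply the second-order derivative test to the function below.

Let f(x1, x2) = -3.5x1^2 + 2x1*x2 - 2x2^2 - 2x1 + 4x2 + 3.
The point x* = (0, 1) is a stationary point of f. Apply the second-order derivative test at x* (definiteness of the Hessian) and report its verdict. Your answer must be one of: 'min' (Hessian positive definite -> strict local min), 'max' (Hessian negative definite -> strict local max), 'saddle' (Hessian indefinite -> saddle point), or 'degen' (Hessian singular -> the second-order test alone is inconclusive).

Compute the Hessian H = grad^2 f:
  H = [[-7, 2], [2, -4]]
Verify stationarity: grad f(x*) = H x* + g = (0, 0).
Eigenvalues of H: -8, -3.
Both eigenvalues < 0, so H is negative definite -> x* is a strict local max.

max


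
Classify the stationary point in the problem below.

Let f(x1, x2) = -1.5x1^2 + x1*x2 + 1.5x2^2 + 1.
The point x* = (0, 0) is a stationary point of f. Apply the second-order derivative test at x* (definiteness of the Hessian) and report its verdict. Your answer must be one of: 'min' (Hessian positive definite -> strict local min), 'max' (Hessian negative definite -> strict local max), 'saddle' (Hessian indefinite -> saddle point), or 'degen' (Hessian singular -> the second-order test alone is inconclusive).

Compute the Hessian H = grad^2 f:
  H = [[-3, 1], [1, 3]]
Verify stationarity: grad f(x*) = H x* + g = (0, 0).
Eigenvalues of H: -3.1623, 3.1623.
Eigenvalues have mixed signs, so H is indefinite -> x* is a saddle point.

saddle


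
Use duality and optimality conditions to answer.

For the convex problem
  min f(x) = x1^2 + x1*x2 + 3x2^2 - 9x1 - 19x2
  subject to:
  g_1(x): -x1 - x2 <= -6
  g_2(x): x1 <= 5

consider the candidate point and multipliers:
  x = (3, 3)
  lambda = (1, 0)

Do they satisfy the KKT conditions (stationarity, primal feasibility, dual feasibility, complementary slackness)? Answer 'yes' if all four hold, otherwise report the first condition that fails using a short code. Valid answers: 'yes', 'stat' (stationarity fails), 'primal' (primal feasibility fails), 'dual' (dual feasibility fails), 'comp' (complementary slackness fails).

Gradient of f: grad f(x) = Q x + c = (0, 2)
Constraint values g_i(x) = a_i^T x - b_i:
  g_1((3, 3)) = 0
  g_2((3, 3)) = -2
Stationarity residual: grad f(x) + sum_i lambda_i a_i = (-1, 1)
  -> stationarity FAILS
Primal feasibility (all g_i <= 0): OK
Dual feasibility (all lambda_i >= 0): OK
Complementary slackness (lambda_i * g_i(x) = 0 for all i): OK

Verdict: the first failing condition is stationarity -> stat.

stat


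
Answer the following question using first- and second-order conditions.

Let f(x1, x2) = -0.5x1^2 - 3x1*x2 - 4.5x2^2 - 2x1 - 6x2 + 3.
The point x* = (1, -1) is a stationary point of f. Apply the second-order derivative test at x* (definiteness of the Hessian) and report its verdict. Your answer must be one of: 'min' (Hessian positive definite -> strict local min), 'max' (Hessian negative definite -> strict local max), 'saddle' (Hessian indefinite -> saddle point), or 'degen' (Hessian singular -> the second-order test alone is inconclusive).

Compute the Hessian H = grad^2 f:
  H = [[-1, -3], [-3, -9]]
Verify stationarity: grad f(x*) = H x* + g = (0, 0).
Eigenvalues of H: -10, 0.
H has a zero eigenvalue (singular; negative semidefinite but not definite), so H is neither positive definite, negative definite, nor indefinite. The second-order test alone is inconclusive -> degen.
(Indeed, f is constant along the null direction of H through x*, so x* is not a strict local extremum.)

degen


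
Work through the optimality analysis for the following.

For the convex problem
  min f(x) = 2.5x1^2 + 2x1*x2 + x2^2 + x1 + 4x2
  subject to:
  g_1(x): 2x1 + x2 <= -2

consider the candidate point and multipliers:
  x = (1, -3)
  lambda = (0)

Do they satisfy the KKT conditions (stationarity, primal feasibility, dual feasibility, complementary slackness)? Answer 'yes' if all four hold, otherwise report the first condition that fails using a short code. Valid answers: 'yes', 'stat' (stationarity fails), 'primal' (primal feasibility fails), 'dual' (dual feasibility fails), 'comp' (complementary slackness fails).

Gradient of f: grad f(x) = Q x + c = (0, 0)
Constraint values g_i(x) = a_i^T x - b_i:
  g_1((1, -3)) = 1
Stationarity residual: grad f(x) + sum_i lambda_i a_i = (0, 0)
  -> stationarity OK
Primal feasibility (all g_i <= 0): FAILS
Dual feasibility (all lambda_i >= 0): OK
Complementary slackness (lambda_i * g_i(x) = 0 for all i): OK

Verdict: the first failing condition is primal_feasibility -> primal.

primal


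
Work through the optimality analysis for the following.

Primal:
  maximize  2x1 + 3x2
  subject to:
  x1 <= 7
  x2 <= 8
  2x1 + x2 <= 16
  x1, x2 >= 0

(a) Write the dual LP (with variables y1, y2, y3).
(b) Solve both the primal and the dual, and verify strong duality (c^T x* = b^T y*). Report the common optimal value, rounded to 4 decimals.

The standard primal-dual pair for 'max c^T x s.t. A x <= b, x >= 0' is:
  Dual:  min b^T y  s.t.  A^T y >= c,  y >= 0.

So the dual LP is:
  minimize  7y1 + 8y2 + 16y3
  subject to:
    y1 + 2y3 >= 2
    y2 + y3 >= 3
    y1, y2, y3 >= 0

Solving the primal: x* = (4, 8).
  primal value c^T x* = 32.
Solving the dual: y* = (0, 2, 1).
  dual value b^T y* = 32.
Strong duality: c^T x* = b^T y*. Confirmed.

32


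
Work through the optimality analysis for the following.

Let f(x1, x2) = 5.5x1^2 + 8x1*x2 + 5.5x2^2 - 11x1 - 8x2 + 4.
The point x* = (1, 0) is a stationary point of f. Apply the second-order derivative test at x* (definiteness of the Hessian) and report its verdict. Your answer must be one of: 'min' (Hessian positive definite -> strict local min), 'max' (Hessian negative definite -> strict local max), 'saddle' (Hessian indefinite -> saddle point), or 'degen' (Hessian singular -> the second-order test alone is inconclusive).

Compute the Hessian H = grad^2 f:
  H = [[11, 8], [8, 11]]
Verify stationarity: grad f(x*) = H x* + g = (0, 0).
Eigenvalues of H: 3, 19.
Both eigenvalues > 0, so H is positive definite -> x* is a strict local min.

min


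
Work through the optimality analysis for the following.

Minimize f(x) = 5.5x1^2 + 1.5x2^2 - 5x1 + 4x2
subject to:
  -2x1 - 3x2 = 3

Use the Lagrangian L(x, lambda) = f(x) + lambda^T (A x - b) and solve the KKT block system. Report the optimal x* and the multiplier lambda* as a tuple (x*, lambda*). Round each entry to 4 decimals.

Form the Lagrangian:
  L(x, lambda) = (1/2) x^T Q x + c^T x + lambda^T (A x - b)
Stationarity (grad_x L = 0): Q x + c + A^T lambda = 0.
Primal feasibility: A x = b.

This gives the KKT block system:
  [ Q   A^T ] [ x     ]   [-c ]
  [ A    0  ] [ lambda ] = [ b ]

Solving the linear system:
  x*      = (0.4595, -1.3063)
  lambda* = (0.027)
  f(x*)   = -3.8018

x* = (0.4595, -1.3063), lambda* = (0.027)


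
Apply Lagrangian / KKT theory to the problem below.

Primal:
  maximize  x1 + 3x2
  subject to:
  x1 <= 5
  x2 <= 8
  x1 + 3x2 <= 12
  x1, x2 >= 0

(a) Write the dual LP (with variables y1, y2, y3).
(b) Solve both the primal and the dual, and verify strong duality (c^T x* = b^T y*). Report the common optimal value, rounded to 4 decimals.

The standard primal-dual pair for 'max c^T x s.t. A x <= b, x >= 0' is:
  Dual:  min b^T y  s.t.  A^T y >= c,  y >= 0.

So the dual LP is:
  minimize  5y1 + 8y2 + 12y3
  subject to:
    y1 + y3 >= 1
    y2 + 3y3 >= 3
    y1, y2, y3 >= 0

Solving the primal: x* = (0, 4).
  primal value c^T x* = 12.
Solving the dual: y* = (0, 0, 1).
  dual value b^T y* = 12.
Strong duality: c^T x* = b^T y*. Confirmed.

12


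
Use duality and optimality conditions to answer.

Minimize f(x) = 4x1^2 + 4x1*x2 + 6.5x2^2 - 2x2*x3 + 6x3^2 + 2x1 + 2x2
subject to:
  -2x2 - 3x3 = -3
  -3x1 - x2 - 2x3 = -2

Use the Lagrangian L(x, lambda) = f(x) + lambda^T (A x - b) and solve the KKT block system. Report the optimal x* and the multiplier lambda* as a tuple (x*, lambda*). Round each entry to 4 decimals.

Form the Lagrangian:
  L(x, lambda) = (1/2) x^T Q x + c^T x + lambda^T (A x - b)
Stationarity (grad_x L = 0): Q x + c + A^T lambda = 0.
Primal feasibility: A x = b.

This gives the KKT block system:
  [ Q   A^T ] [ x     ]   [-c ]
  [ A    0  ] [ lambda ] = [ b ]

Solving the linear system:
  x*      = (0.0393, 0.3537, 0.7642)
  lambda* = (1.9921, 1.2431)
  f(x*)   = 4.6244

x* = (0.0393, 0.3537, 0.7642), lambda* = (1.9921, 1.2431)


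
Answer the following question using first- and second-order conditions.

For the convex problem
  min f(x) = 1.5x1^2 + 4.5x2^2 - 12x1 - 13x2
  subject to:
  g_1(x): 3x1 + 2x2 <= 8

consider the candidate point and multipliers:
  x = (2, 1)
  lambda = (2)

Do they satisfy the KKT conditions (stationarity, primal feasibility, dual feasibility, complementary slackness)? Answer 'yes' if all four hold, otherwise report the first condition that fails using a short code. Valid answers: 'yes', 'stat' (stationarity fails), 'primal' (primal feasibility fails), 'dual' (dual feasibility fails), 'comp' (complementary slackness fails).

Gradient of f: grad f(x) = Q x + c = (-6, -4)
Constraint values g_i(x) = a_i^T x - b_i:
  g_1((2, 1)) = 0
Stationarity residual: grad f(x) + sum_i lambda_i a_i = (0, 0)
  -> stationarity OK
Primal feasibility (all g_i <= 0): OK
Dual feasibility (all lambda_i >= 0): OK
Complementary slackness (lambda_i * g_i(x) = 0 for all i): OK

Verdict: yes, KKT holds.

yes


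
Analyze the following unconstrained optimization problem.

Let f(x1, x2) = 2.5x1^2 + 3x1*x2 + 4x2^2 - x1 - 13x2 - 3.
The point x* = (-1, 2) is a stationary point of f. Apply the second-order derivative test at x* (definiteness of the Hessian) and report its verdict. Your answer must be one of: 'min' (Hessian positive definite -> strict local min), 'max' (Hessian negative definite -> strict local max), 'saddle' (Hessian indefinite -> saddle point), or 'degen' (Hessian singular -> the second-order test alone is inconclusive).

Compute the Hessian H = grad^2 f:
  H = [[5, 3], [3, 8]]
Verify stationarity: grad f(x*) = H x* + g = (0, 0).
Eigenvalues of H: 3.1459, 9.8541.
Both eigenvalues > 0, so H is positive definite -> x* is a strict local min.

min


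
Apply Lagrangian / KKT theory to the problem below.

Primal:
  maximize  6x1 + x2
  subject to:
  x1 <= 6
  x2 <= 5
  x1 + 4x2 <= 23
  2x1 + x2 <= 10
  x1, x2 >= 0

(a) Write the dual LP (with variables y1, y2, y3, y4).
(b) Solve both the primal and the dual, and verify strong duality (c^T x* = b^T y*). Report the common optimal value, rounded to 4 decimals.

The standard primal-dual pair for 'max c^T x s.t. A x <= b, x >= 0' is:
  Dual:  min b^T y  s.t.  A^T y >= c,  y >= 0.

So the dual LP is:
  minimize  6y1 + 5y2 + 23y3 + 10y4
  subject to:
    y1 + y3 + 2y4 >= 6
    y2 + 4y3 + y4 >= 1
    y1, y2, y3, y4 >= 0

Solving the primal: x* = (5, 0).
  primal value c^T x* = 30.
Solving the dual: y* = (0, 0, 0, 3).
  dual value b^T y* = 30.
Strong duality: c^T x* = b^T y*. Confirmed.

30


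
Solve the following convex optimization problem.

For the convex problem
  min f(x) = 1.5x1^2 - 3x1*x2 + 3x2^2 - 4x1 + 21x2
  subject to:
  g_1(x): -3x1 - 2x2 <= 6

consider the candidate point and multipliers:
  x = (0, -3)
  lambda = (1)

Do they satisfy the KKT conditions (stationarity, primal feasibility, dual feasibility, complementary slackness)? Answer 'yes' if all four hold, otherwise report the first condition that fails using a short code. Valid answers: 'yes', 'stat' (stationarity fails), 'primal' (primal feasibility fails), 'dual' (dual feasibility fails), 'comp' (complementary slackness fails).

Gradient of f: grad f(x) = Q x + c = (5, 3)
Constraint values g_i(x) = a_i^T x - b_i:
  g_1((0, -3)) = 0
Stationarity residual: grad f(x) + sum_i lambda_i a_i = (2, 1)
  -> stationarity FAILS
Primal feasibility (all g_i <= 0): OK
Dual feasibility (all lambda_i >= 0): OK
Complementary slackness (lambda_i * g_i(x) = 0 for all i): OK

Verdict: the first failing condition is stationarity -> stat.

stat


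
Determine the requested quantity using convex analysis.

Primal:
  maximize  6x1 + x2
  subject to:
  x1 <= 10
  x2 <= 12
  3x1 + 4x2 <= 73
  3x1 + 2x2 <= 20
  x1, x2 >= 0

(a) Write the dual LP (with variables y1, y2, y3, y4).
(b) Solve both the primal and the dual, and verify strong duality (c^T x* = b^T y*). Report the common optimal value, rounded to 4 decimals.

The standard primal-dual pair for 'max c^T x s.t. A x <= b, x >= 0' is:
  Dual:  min b^T y  s.t.  A^T y >= c,  y >= 0.

So the dual LP is:
  minimize  10y1 + 12y2 + 73y3 + 20y4
  subject to:
    y1 + 3y3 + 3y4 >= 6
    y2 + 4y3 + 2y4 >= 1
    y1, y2, y3, y4 >= 0

Solving the primal: x* = (6.6667, 0).
  primal value c^T x* = 40.
Solving the dual: y* = (0, 0, 0, 2).
  dual value b^T y* = 40.
Strong duality: c^T x* = b^T y*. Confirmed.

40


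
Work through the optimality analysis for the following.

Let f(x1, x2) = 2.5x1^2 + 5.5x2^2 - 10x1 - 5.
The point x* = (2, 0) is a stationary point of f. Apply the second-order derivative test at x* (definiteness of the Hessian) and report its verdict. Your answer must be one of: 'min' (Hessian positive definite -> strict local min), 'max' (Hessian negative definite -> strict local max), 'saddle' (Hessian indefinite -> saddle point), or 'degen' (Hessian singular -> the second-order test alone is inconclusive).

Compute the Hessian H = grad^2 f:
  H = [[5, 0], [0, 11]]
Verify stationarity: grad f(x*) = H x* + g = (0, 0).
Eigenvalues of H: 5, 11.
Both eigenvalues > 0, so H is positive definite -> x* is a strict local min.

min


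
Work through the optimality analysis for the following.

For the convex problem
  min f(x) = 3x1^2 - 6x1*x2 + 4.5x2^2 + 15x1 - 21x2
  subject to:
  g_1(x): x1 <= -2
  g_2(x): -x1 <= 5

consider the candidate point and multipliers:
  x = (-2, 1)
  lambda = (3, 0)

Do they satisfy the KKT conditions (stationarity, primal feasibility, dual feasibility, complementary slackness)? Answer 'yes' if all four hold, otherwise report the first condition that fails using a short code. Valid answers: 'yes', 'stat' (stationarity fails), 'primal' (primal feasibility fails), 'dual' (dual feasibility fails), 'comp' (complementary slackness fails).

Gradient of f: grad f(x) = Q x + c = (-3, 0)
Constraint values g_i(x) = a_i^T x - b_i:
  g_1((-2, 1)) = 0
  g_2((-2, 1)) = -3
Stationarity residual: grad f(x) + sum_i lambda_i a_i = (0, 0)
  -> stationarity OK
Primal feasibility (all g_i <= 0): OK
Dual feasibility (all lambda_i >= 0): OK
Complementary slackness (lambda_i * g_i(x) = 0 for all i): OK

Verdict: yes, KKT holds.

yes


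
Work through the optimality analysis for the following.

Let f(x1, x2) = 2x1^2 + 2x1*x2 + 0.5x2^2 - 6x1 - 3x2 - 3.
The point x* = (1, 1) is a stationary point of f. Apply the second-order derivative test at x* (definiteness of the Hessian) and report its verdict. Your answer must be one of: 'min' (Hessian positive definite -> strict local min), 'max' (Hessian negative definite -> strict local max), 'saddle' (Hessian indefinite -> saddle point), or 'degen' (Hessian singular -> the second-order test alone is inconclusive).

Compute the Hessian H = grad^2 f:
  H = [[4, 2], [2, 1]]
Verify stationarity: grad f(x*) = H x* + g = (0, 0).
Eigenvalues of H: 0, 5.
H has a zero eigenvalue (singular; positive semidefinite but not definite), so H is neither positive definite, negative definite, nor indefinite. The second-order test alone is inconclusive -> degen.
(Indeed, f is constant along the null direction of H through x*, so x* is not a strict local extremum.)

degen


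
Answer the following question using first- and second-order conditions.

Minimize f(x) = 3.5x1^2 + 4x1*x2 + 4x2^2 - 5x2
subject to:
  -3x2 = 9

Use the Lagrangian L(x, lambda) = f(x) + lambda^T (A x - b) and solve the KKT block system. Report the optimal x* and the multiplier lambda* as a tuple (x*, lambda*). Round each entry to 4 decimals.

Form the Lagrangian:
  L(x, lambda) = (1/2) x^T Q x + c^T x + lambda^T (A x - b)
Stationarity (grad_x L = 0): Q x + c + A^T lambda = 0.
Primal feasibility: A x = b.

This gives the KKT block system:
  [ Q   A^T ] [ x     ]   [-c ]
  [ A    0  ] [ lambda ] = [ b ]

Solving the linear system:
  x*      = (1.7143, -3)
  lambda* = (-7.381)
  f(x*)   = 40.7143

x* = (1.7143, -3), lambda* = (-7.381)


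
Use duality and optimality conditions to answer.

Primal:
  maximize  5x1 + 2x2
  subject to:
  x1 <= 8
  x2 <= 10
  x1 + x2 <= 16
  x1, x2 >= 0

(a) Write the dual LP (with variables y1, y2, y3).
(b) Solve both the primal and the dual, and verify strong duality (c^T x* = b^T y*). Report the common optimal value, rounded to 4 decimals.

The standard primal-dual pair for 'max c^T x s.t. A x <= b, x >= 0' is:
  Dual:  min b^T y  s.t.  A^T y >= c,  y >= 0.

So the dual LP is:
  minimize  8y1 + 10y2 + 16y3
  subject to:
    y1 + y3 >= 5
    y2 + y3 >= 2
    y1, y2, y3 >= 0

Solving the primal: x* = (8, 8).
  primal value c^T x* = 56.
Solving the dual: y* = (3, 0, 2).
  dual value b^T y* = 56.
Strong duality: c^T x* = b^T y*. Confirmed.

56


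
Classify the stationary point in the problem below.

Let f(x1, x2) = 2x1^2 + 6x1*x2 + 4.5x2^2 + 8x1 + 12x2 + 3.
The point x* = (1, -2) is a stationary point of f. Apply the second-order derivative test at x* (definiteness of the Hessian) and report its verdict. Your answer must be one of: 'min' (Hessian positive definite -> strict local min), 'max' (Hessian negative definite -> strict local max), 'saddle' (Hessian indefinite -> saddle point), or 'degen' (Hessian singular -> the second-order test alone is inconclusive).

Compute the Hessian H = grad^2 f:
  H = [[4, 6], [6, 9]]
Verify stationarity: grad f(x*) = H x* + g = (0, 0).
Eigenvalues of H: 0, 13.
H has a zero eigenvalue (singular; positive semidefinite but not definite), so H is neither positive definite, negative definite, nor indefinite. The second-order test alone is inconclusive -> degen.
(Indeed, f is constant along the null direction of H through x*, so x* is not a strict local extremum.)

degen


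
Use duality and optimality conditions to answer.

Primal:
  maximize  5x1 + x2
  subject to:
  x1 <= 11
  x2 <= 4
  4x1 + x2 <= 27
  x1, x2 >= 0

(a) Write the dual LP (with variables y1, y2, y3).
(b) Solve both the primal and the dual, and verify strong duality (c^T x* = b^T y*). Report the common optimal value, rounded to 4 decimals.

The standard primal-dual pair for 'max c^T x s.t. A x <= b, x >= 0' is:
  Dual:  min b^T y  s.t.  A^T y >= c,  y >= 0.

So the dual LP is:
  minimize  11y1 + 4y2 + 27y3
  subject to:
    y1 + 4y3 >= 5
    y2 + y3 >= 1
    y1, y2, y3 >= 0

Solving the primal: x* = (6.75, 0).
  primal value c^T x* = 33.75.
Solving the dual: y* = (0, 0, 1.25).
  dual value b^T y* = 33.75.
Strong duality: c^T x* = b^T y*. Confirmed.

33.75
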